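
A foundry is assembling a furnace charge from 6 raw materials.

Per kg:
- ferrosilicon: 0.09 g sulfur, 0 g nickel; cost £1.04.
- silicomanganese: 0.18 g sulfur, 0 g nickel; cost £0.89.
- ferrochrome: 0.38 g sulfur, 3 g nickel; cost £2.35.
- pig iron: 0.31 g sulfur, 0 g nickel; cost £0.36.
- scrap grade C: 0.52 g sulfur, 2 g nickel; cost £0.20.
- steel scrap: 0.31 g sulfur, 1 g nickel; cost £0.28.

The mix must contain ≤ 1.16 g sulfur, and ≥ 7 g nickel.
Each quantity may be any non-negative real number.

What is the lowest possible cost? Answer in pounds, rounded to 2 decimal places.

Treat it as an LP. Let x1 = kg of ferrosilicon, x2 = kg of silicomanganese, x3 = kg of ferrochrome, x4 = kg of pig iron, x5 = kg of scrap grade C, x6 = kg of steel scrap.
min 1.04x1 + 0.89x2 + 2.35x3 + 0.36x4 + 0.2x5 + 0.28x6 subject to:
  0.09x1 + 0.18x2 + 0.38x3 + 0.31x4 + 0.52x5 + 0.31x6 ≤ 1.16   (sulfur)
  3x3 + 2x5 + 1x6 ≥ 7   (nickel)
  x1, x2, x3, x4, x5, x6 ≥ 0.
At the optimum only ferrochrome, scrap grade C are positive (ferrosilicon, silicomanganese, pig iron, steel scrap = 0). The sulfur and nickel requirements are met with equality.
So ferrochrome = 1.65 kg, scrap grade C = 1.025 kg.
Hence cost = 2.35·1.65 + 0.2·1.025 = £4.0825.

£4.08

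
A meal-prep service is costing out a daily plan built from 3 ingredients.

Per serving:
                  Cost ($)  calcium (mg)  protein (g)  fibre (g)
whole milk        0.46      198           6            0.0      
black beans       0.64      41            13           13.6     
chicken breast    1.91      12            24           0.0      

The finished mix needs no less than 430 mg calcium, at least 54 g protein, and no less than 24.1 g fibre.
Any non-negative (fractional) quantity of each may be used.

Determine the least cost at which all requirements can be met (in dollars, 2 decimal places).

$2.90

Let x1 = servings of whole milk, x2 = servings of black beans, x3 = servings of chicken breast.
Minimise 0.46x1 + 0.64x2 + 1.91x3 with:
  198x1 + 41x2 + 12x3 ≥ 430   (calcium)
  6x1 + 13x2 + 24x3 ≥ 54   (protein)
  13.6x2 ≥ 24.1   (fibre)
  x1, x2, x3 ≥ 0.
At the optimum only whole milk, black beans are positive (chicken breast = 0). The calcium and protein requirements are met with equality.
That vertex is x1 = 1.45, x2 = 3.485.
Hence cost = 0.46·1.45 + 0.64·3.485 = $2.8974.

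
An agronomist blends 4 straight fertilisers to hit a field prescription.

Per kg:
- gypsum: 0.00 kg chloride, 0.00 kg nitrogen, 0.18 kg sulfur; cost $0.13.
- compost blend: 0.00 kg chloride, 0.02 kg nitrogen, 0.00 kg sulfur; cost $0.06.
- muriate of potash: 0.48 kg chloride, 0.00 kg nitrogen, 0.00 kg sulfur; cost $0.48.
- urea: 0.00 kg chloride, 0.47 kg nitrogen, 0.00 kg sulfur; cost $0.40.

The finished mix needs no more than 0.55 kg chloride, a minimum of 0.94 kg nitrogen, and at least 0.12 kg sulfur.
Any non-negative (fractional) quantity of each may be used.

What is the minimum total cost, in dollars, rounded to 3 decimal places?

Let x1 = kg of gypsum, x2 = kg of compost blend, x3 = kg of muriate of potash, x4 = kg of urea.
min 0.13x1 + 0.06x2 + 0.48x3 + 0.4x4 s.t.:
  0.48x3 ≤ 0.55   (chloride)
  0.02x2 + 0.47x4 ≥ 0.94   (nitrogen)
  0.18x1 ≥ 0.12   (sulfur)
  x1, x2, x3, x4 ≥ 0.
The minimum-cost mix takes nothing from compost blend, muriate of potash — only gypsum, urea. The nitrogen and sulfur requirements are met with equality.
Solving gives x1 = 0.6667, x4 = 2.
Hence cost = 0.13·0.6667 + 0.4·2 = $0.88667.

$0.887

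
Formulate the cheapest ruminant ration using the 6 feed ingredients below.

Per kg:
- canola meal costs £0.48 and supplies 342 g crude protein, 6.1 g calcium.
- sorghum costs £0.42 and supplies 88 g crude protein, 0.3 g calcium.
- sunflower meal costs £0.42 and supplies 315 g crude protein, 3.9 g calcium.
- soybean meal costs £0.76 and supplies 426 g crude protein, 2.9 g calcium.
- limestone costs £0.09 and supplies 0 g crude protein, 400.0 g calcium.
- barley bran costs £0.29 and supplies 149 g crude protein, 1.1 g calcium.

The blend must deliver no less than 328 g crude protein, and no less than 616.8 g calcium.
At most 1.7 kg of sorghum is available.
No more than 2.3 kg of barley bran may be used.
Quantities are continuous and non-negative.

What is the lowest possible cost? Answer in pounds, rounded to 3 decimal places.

£0.575

This is a linear program. Let x1 = kg of canola meal, x2 = kg of sorghum, x3 = kg of sunflower meal, x4 = kg of soybean meal, x5 = kg of limestone, x6 = kg of barley bran.
min 0.48x1 + 0.42x2 + 0.42x3 + 0.76x4 + 0.09x5 + 0.29x6 s.t.:
  342x1 + 88x2 + 315x3 + 426x4 + 149x6 ≥ 328   (crude protein)
  6.1x1 + 0.3x2 + 3.9x3 + 2.9x4 + 400x5 + 1.1x6 ≥ 616.8   (calcium)
  x2 ≤ 1.7
  x6 ≤ 2.3
  x1, x2, x3, x4, x5, x6 ≥ 0.
At the optimum only sunflower meal, limestone are positive (canola meal, sorghum, soybean meal, barley bran = 0). Binding constraints: crude protein and calcium.
Solving gives x3 = 1.041, x5 = 1.532.
Hence cost = 0.42·1.041 + 0.09·1.532 = £0.57510.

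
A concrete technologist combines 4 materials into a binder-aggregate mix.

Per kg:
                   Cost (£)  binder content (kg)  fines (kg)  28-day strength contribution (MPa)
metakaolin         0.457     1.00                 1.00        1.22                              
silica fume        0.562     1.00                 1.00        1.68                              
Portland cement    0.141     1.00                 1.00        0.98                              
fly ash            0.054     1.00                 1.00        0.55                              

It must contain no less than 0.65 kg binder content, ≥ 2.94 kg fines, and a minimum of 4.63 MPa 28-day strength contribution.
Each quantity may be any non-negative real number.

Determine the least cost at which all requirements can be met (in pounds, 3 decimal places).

Set it up as a linear program. Let x1 = kg of metakaolin, x2 = kg of silica fume, x3 = kg of Portland cement, x4 = kg of fly ash.
Minimize 0.457x1 + 0.562x2 + 0.141x3 + 0.054x4 subject to:
  1x1 + 1x2 + 1x3 + 1x4 ≥ 0.65   (binder content)
  1x1 + 1x2 + 1x3 + 1x4 ≥ 2.94   (fines)
  1.22x1 + 1.68x2 + 0.98x3 + 0.55x4 ≥ 4.63   (28-day strength contribution)
  x1, x2, x3, x4 ≥ 0.
At the optimum only fly ash is positive (metakaolin, silica fume, Portland cement = 0). The 28-day strength contribution requirement is met with equality.
Optimal quantities: fly ash = 8.418 kg.
Cost = 0.054·8.418 = 0.45457.

£0.455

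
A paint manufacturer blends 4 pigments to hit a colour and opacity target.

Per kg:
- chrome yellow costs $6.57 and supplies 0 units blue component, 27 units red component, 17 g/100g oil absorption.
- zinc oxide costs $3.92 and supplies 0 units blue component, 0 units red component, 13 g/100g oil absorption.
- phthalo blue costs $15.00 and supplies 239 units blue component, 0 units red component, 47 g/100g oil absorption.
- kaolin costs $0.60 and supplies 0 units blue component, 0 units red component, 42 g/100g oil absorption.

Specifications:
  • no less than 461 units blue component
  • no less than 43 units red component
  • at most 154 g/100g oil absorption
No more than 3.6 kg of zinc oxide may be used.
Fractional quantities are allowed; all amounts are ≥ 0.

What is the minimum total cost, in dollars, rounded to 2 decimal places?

$39.40

Treat it as an LP. Let x1 = kg of chrome yellow, x2 = kg of zinc oxide, x3 = kg of phthalo blue, x4 = kg of kaolin.
min 6.57x1 + 3.92x2 + 15x3 + 0.6x4 s.t.:
  239x3 ≥ 461   (blue component)
  27x1 ≥ 43   (red component)
  17x1 + 13x2 + 47x3 + 42x4 ≤ 154   (oil absorption)
  x2 ≤ 3.6
  x1, x2, x3, x4 ≥ 0.
The cheapest feasible vertex uses only chrome yellow, phthalo blue; zinc oxide, kaolin are not used. The blue component and red component requirements are met with equality.
So chrome yellow = 1.593 kg, phthalo blue = 1.929 kg.
Total cost: 6.57·1.593 + 15·1.929 = 39.4010.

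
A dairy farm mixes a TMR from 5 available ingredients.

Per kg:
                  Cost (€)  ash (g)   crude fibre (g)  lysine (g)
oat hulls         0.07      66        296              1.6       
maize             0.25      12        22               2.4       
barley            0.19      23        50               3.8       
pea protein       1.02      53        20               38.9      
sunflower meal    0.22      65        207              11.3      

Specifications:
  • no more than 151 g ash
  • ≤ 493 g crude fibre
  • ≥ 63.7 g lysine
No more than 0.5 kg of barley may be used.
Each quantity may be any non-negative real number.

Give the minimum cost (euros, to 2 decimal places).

€1.57

Let x1 = kg of oat hulls, x2 = kg of maize, x3 = kg of barley, x4 = kg of pea protein, x5 = kg of sunflower meal.
Minimize 0.07x1 + 0.25x2 + 0.19x3 + 1.02x4 + 0.22x5 with:
  66x1 + 12x2 + 23x3 + 53x4 + 65x5 ≤ 151   (ash)
  296x1 + 22x2 + 50x3 + 20x4 + 207x5 ≤ 493   (crude fibre)
  1.6x1 + 2.4x2 + 3.8x3 + 38.9x4 + 11.3x5 ≥ 63.7   (lysine)
  x3 ≤ 0.5
  x1, x2, x3, x4, x5 ≥ 0.
The minimum-cost mix takes nothing from oat hulls, maize, barley — only pea protein, sunflower meal. The ash and lysine requirements are met with equality.
Solving gives x4 = 1.262, x5 = 1.294.
Objective = 1.02·1.262 + 0.22·1.294 = 1.5719.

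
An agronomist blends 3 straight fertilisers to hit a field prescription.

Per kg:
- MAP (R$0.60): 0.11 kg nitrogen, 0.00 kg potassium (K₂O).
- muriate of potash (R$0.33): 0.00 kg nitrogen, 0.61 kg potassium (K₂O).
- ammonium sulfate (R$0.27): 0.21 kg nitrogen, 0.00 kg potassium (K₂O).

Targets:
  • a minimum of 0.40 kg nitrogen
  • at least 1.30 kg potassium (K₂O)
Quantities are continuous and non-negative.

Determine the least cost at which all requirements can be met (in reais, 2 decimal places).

Let x1 = kg of MAP, x2 = kg of muriate of potash, x3 = kg of ammonium sulfate.
Minimise 0.6x1 + 0.33x2 + 0.27x3 with:
  0.11x1 + 0.21x3 ≥ 0.4   (nitrogen)
  0.61x2 ≥ 1.3   (potassium (K₂O))
  x1, x2, x3 ≥ 0.
The cheapest feasible vertex uses only muriate of potash, ammonium sulfate; MAP is not used. Binding constraints: nitrogen and potassium (K₂O).
Solving gives x2 = 2.131, x3 = 1.905.
Total cost: 0.33·2.131 + 0.27·1.905 = 1.2176.

R$1.22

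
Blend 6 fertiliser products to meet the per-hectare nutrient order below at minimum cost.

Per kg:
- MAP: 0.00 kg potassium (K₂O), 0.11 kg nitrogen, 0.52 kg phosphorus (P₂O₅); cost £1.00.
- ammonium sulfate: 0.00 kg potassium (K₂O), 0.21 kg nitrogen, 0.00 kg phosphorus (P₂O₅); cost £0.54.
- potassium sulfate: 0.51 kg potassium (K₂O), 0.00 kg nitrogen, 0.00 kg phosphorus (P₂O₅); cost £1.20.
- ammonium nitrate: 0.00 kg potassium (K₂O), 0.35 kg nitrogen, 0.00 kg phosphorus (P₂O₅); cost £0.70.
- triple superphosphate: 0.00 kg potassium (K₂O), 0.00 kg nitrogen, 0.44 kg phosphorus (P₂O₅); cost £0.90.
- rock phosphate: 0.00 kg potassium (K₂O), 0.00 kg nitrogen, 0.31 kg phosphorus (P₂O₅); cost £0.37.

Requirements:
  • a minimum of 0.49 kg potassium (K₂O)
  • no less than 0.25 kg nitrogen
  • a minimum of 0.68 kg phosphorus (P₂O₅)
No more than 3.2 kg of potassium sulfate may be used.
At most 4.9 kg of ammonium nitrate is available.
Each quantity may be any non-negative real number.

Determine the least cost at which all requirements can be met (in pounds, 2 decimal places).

Let x1 = kg of MAP, x2 = kg of ammonium sulfate, x3 = kg of potassium sulfate, x4 = kg of ammonium nitrate, x5 = kg of triple superphosphate, x6 = kg of rock phosphate.
min 1x1 + 0.54x2 + 1.2x3 + 0.7x4 + 0.9x5 + 0.37x6 subject to:
  0.51x3 ≥ 0.49   (potassium (K₂O))
  0.11x1 + 0.21x2 + 0.35x4 ≥ 0.25   (nitrogen)
  0.52x1 + 0.44x5 + 0.31x6 ≥ 0.68   (phosphorus (P₂O₅))
  x3 ≤ 3.2
  x4 ≤ 4.9
  x1, x2, x3, x4, x5, x6 ≥ 0.
At the optimum only potassium sulfate, ammonium nitrate, rock phosphate are positive (MAP, ammonium sulfate, triple superphosphate = 0). The potassium (K₂O), nitrogen, phosphorus (P₂O₅) requirements are met with equality.
So potassium sulfate = 0.9608 kg, ammonium nitrate = 0.7143 kg, rock phosphate = 2.194 kg.
Total cost: 1.2·0.9608 + 0.7·0.7143 + 0.37·2.194 = 2.4648.

£2.46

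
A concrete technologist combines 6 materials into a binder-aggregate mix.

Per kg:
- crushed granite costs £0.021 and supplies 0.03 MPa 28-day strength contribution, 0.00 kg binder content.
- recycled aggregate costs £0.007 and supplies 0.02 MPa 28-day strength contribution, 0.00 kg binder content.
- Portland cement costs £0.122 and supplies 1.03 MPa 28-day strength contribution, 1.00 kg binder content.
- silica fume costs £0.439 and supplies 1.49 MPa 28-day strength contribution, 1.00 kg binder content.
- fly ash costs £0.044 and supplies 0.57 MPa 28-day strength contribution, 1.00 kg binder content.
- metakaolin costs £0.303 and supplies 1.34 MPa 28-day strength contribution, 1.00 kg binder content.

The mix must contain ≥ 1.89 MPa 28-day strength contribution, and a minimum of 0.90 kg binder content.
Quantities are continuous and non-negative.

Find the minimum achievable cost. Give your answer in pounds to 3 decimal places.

Let x1 = kg of crushed granite, x2 = kg of recycled aggregate, x3 = kg of Portland cement, x4 = kg of silica fume, x5 = kg of fly ash, x6 = kg of metakaolin.
Minimise 0.021x1 + 0.007x2 + 0.122x3 + 0.439x4 + 0.044x5 + 0.303x6 s.t.:
  0.03x1 + 0.02x2 + 1.03x3 + 1.49x4 + 0.57x5 + 1.34x6 ≥ 1.89   (28-day strength contribution)
  1x3 + 1x4 + 1x5 + 1x6 ≥ 0.9   (binder content)
  x1, x2, x3, x4, x5, x6 ≥ 0.
The cheapest feasible vertex uses only fly ash; crushed granite, recycled aggregate, Portland cement, silica fume, metakaolin are not used. The 28-day strength contribution requirement is met with equality.
Optimal quantities: fly ash = 3.316 kg.
Total cost: 0.044·3.316 = 0.14590.

£0.146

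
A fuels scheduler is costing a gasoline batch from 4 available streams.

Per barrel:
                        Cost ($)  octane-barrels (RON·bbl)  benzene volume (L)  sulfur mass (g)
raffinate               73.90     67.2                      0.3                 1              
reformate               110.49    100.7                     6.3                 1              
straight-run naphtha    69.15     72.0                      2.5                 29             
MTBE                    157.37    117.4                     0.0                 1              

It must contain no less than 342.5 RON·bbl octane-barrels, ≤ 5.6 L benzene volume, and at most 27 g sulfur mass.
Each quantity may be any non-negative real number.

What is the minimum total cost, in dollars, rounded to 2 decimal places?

Let x1 = barrels of raffinate, x2 = barrels of reformate, x3 = barrels of straight-run naphtha, x4 = barrels of MTBE.
Minimise 73.9x1 + 110.49x2 + 69.15x3 + 157.37x4 subject to:
  67.2x1 + 100.7x2 + 72x3 + 117.4x4 ≥ 342.5   (octane-barrels)
  0.3x1 + 6.3x2 + 2.5x3 ≤ 5.6   (benzene volume)
  1x1 + 1x2 + 29x3 + 1x4 ≤ 27   (sulfur mass)
  x1, x2, x3, x4 ≥ 0.
The cheapest feasible vertex uses only raffinate, reformate, straight-run naphtha; MTBE is not used. There the octane-barrels, benzene volume, sulfur mass constraints are tight.
That vertex is x1 = 3.6477, x2 = 0.40113, x3 = 0.79142.
Cost = 73.9·3.6477 + 110.49·0.40113 + 69.15·0.79142 = 368.6126.

$368.61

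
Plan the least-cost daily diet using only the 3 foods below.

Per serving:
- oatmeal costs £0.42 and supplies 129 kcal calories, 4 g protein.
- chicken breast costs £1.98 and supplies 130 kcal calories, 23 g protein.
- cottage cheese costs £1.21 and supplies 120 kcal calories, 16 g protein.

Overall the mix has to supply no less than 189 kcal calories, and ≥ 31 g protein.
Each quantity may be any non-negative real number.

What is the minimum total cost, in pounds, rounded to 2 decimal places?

Let x1 = servings of oatmeal, x2 = servings of chicken breast, x3 = servings of cottage cheese.
Minimize 0.42x1 + 1.98x2 + 1.21x3 s.t.:
  129x1 + 130x2 + 120x3 ≥ 189   (calories)
  4x1 + 23x2 + 16x3 ≥ 31   (protein)
  x1, x2, x3 ≥ 0.
At the optimum only cottage cheese is positive (oatmeal, chicken breast = 0). The protein requirement is met with equality.
That vertex is x3 = 1.938.
Total cost: 1.21·1.938 = 2.34498.

£2.34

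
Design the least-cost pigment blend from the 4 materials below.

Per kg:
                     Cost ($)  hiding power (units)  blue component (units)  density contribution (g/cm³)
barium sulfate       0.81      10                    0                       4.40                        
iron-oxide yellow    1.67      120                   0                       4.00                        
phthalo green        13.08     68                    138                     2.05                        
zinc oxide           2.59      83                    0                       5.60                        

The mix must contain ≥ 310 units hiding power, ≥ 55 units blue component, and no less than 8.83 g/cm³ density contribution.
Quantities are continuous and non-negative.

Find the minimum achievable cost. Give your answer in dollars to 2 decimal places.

Treat it as an LP. Let x1 = kg of barium sulfate, x2 = kg of iron-oxide yellow, x3 = kg of phthalo green, x4 = kg of zinc oxide.
min 0.81x1 + 1.67x2 + 13.08x3 + 2.59x4 subject to:
  10x1 + 120x2 + 68x3 + 83x4 ≥ 310   (hiding power)
  138x3 ≥ 55   (blue component)
  4.4x1 + 4x2 + 2.05x3 + 5.6x4 ≥ 8.83   (density contribution)
  x1, x2, x3, x4 ≥ 0.
The optimal basis is {iron-oxide yellow, phthalo green}; barium sulfate, zinc oxide drop out. The hiding power and blue component requirements are met with equality.
Optimal quantities: iron-oxide yellow = 2.357 kg, phthalo green = 0.3986 kg.
Cost = 1.67·2.357 + 13.08·0.3986 = 9.1499.

$9.15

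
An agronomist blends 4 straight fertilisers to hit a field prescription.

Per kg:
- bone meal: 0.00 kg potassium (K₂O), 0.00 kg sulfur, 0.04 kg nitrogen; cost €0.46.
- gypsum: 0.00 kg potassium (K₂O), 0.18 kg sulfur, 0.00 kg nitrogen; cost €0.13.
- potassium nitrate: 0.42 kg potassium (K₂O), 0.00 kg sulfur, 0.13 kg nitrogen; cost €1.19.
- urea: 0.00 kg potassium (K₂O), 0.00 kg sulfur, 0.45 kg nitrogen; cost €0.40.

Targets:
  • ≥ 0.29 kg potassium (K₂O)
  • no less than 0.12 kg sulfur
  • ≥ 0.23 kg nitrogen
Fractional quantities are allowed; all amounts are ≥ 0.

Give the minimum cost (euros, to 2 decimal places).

Let x1 = kg of bone meal, x2 = kg of gypsum, x3 = kg of potassium nitrate, x4 = kg of urea.
Minimize 0.46x1 + 0.13x2 + 1.19x3 + 0.4x4 with:
  0.42x3 ≥ 0.29   (potassium (K₂O))
  0.18x2 ≥ 0.12   (sulfur)
  0.04x1 + 0.13x3 + 0.45x4 ≥ 0.23   (nitrogen)
  x1, x2, x3, x4 ≥ 0.
The optimal basis is {gypsum, potassium nitrate, urea}; bone meal drops out. There the potassium (K₂O), sulfur, nitrogen constraints are tight.
Optimal quantities: gypsum = 0.6667 kg, potassium nitrate = 0.6905 kg, urea = 0.3116 kg.
Objective = 0.13·0.6667 + 1.19·0.6905 + 0.4·0.3116 = 1.0330.

€1.03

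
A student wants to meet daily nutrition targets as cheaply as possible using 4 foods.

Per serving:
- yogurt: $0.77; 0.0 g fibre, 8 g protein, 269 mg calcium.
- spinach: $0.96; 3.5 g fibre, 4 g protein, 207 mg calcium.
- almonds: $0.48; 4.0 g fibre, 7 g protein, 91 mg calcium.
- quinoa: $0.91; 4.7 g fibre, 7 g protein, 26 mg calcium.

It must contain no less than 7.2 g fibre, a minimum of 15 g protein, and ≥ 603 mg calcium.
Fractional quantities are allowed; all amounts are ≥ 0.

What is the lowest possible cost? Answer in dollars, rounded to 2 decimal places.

Treat it as an LP. Let x1 = servings of yogurt, x2 = servings of spinach, x3 = servings of almonds, x4 = servings of quinoa.
min 0.77x1 + 0.96x2 + 0.48x3 + 0.91x4 s.t.:
  3.5x2 + 4x3 + 4.7x4 ≥ 7.2   (fibre)
  8x1 + 4x2 + 7x3 + 7x4 ≥ 15   (protein)
  269x1 + 207x2 + 91x3 + 26x4 ≥ 603   (calcium)
  x1, x2, x3, x4 ≥ 0.
The cheapest feasible vertex uses only yogurt, almonds; spinach, quinoa are not used. Binding constraints: fibre and calcium.
Solving gives x1 = 1.633, x3 = 1.8.
Objective = 0.77·1.633 + 0.48·1.8 = 2.1214.

$2.12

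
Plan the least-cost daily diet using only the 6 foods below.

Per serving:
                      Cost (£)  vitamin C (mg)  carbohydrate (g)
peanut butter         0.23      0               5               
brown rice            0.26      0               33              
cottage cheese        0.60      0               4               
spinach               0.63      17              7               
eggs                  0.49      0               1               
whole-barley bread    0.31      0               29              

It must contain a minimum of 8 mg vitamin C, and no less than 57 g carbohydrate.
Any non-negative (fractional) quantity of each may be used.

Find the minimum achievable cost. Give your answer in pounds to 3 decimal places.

£0.720

Let x1 = servings of peanut butter, x2 = servings of brown rice, x3 = servings of cottage cheese, x4 = servings of spinach, x5 = servings of eggs, x6 = servings of whole-barley bread.
Minimise 0.23x1 + 0.26x2 + 0.6x3 + 0.63x4 + 0.49x5 + 0.31x6 with:
  17x4 ≥ 8   (vitamin C)
  5x1 + 33x2 + 4x3 + 7x4 + 1x5 + 29x6 ≥ 57   (carbohydrate)
  x1, x2, x3, x4, x5, x6 ≥ 0.
At the optimum only brown rice, spinach are positive (peanut butter, cottage cheese, eggs, whole-barley bread = 0). There the vitamin C and carbohydrate constraints are tight.
Solving gives x2 = 1.6275, x4 = 0.47059.
Total cost: 0.26·1.6275 + 0.63·0.47059 = 0.71962.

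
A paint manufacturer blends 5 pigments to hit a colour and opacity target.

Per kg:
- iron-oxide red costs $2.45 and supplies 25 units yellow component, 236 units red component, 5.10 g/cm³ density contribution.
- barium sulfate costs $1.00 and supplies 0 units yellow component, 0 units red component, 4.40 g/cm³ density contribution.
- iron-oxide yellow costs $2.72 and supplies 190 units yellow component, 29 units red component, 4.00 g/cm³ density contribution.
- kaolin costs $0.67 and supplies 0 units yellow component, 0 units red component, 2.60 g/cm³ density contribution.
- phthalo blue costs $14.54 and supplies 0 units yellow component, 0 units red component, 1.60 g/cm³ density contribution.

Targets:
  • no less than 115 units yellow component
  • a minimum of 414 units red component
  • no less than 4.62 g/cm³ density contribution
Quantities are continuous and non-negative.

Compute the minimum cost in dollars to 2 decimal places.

$5.22

Let x1 = kg of iron-oxide red, x2 = kg of barium sulfate, x3 = kg of iron-oxide yellow, x4 = kg of kaolin, x5 = kg of phthalo blue.
Minimise 2.45x1 + 1x2 + 2.72x3 + 0.67x4 + 14.54x5 s.t.:
  25x1 + 190x3 ≥ 115   (yellow component)
  236x1 + 29x3 ≥ 414   (red component)
  5.1x1 + 4.4x2 + 4x3 + 2.6x4 + 1.6x5 ≥ 4.62   (density contribution)
  x1, x2, x3, x4, x5 ≥ 0.
The optimal basis is {iron-oxide red, iron-oxide yellow}; barium sulfate, kaolin, phthalo blue drop out. There the yellow component and red component constraints are tight.
That vertex is x1 = 1.707, x3 = 0.3806.
Cost = 2.45·1.707 + 2.72·0.3806 = 5.2174.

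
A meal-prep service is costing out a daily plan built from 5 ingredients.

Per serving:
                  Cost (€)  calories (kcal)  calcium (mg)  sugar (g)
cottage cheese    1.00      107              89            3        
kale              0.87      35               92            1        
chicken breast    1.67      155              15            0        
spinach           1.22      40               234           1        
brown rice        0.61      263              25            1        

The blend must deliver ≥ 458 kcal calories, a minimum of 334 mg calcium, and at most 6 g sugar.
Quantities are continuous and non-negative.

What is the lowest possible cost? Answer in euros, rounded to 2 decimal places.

€2.48

Let x1 = servings of cottage cheese, x2 = servings of kale, x3 = servings of chicken breast, x4 = servings of spinach, x5 = servings of brown rice.
Minimise 1x1 + 0.87x2 + 1.67x3 + 1.22x4 + 0.61x5 s.t.:
  107x1 + 35x2 + 155x3 + 40x4 + 263x5 ≥ 458   (calories)
  89x1 + 92x2 + 15x3 + 234x4 + 25x5 ≥ 334   (calcium)
  3x1 + 1x2 + 1x4 + 1x5 ≤ 6   (sugar)
  x1, x2, x3, x4, x5 ≥ 0.
The cheapest feasible vertex uses only spinach, brown rice; cottage cheese, kale, chicken breast are not used. There the calories and calcium constraints are tight.
Solving gives x4 = 1.2618, x5 = 1.5495.
Total cost: 1.22·1.2618 + 0.61·1.5495 = 2.4846.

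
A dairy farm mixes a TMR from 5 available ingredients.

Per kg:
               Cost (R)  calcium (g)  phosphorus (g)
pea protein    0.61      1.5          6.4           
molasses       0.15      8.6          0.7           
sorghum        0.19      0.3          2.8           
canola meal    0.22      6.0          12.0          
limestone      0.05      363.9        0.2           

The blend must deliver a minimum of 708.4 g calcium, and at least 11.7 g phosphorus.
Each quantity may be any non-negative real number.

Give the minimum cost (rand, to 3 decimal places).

R0.304

Let x1 = kg of pea protein, x2 = kg of molasses, x3 = kg of sorghum, x4 = kg of canola meal, x5 = kg of limestone.
min 0.61x1 + 0.15x2 + 0.19x3 + 0.22x4 + 0.05x5 subject to:
  1.5x1 + 8.6x2 + 0.3x3 + 6x4 + 363.9x5 ≥ 708.4   (calcium)
  6.4x1 + 0.7x2 + 2.8x3 + 12x4 + 0.2x5 ≥ 11.7   (phosphorus)
  x1, x2, x3, x4, x5 ≥ 0.
The cheapest feasible vertex uses only canola meal, limestone; pea protein, molasses, sorghum are not used. There the calcium and phosphorus constraints are tight.
Optimal quantities: canola meal = 0.9428 kg, limestone = 1.931 kg.
Hence cost = 0.22·0.9428 + 0.05·1.931 = R0.30397.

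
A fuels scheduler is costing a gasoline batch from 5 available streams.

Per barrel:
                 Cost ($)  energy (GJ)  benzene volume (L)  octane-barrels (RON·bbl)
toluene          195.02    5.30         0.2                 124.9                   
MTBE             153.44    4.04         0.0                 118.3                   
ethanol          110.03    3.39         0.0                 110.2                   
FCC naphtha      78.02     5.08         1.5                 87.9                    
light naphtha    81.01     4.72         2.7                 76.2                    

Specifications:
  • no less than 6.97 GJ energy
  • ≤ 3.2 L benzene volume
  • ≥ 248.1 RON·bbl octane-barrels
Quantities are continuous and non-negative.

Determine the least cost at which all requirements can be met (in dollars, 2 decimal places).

$226.93

This is a linear program. Let x1 = barrels of toluene, x2 = barrels of MTBE, x3 = barrels of ethanol, x4 = barrels of FCC naphtha, x5 = barrels of light naphtha.
min 195.02x1 + 153.44x2 + 110.03x3 + 78.02x4 + 81.01x5 s.t.:
  5.3x1 + 4.04x2 + 3.39x3 + 5.08x4 + 4.72x5 ≥ 6.97   (energy)
  0.2x1 + 1.5x4 + 2.7x5 ≤ 3.2   (benzene volume)
  124.9x1 + 118.3x2 + 110.2x3 + 87.9x4 + 76.2x5 ≥ 248.1   (octane-barrels)
  x1, x2, x3, x4, x5 ≥ 0.
The cheapest feasible vertex uses only ethanol, FCC naphtha; toluene, MTBE, light naphtha are not used. Binding constraints: benzene volume and octane-barrels.
Optimal quantities: ethanol = 0.54973 barrels, FCC naphtha = 2.1333 barrels.
Cost = 110.03·0.54973 + 78.02·2.1333 = 226.9269.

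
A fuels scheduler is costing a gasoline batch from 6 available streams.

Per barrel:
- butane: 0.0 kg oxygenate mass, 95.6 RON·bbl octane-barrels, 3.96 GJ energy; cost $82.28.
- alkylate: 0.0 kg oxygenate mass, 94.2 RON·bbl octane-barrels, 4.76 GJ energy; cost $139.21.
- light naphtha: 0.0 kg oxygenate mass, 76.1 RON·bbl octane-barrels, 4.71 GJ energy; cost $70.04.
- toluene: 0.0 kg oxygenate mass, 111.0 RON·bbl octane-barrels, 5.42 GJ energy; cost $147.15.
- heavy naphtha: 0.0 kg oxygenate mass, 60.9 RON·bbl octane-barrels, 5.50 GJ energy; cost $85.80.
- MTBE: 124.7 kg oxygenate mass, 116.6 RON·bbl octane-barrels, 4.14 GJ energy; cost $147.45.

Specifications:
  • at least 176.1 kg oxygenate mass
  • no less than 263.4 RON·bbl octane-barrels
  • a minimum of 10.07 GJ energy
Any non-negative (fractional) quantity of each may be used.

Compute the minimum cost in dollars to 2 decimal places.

This is a linear program. Let x1 = barrels of butane, x2 = barrels of alkylate, x3 = barrels of light naphtha, x4 = barrels of toluene, x5 = barrels of heavy naphtha, x6 = barrels of MTBE.
min 82.28x1 + 139.21x2 + 70.04x3 + 147.15x4 + 85.8x5 + 147.45x6 s.t.:
  124.7x6 ≥ 176.1   (oxygenate mass)
  95.6x1 + 94.2x2 + 76.1x3 + 111x4 + 60.9x5 + 116.6x6 ≥ 263.4   (octane-barrels)
  3.96x1 + 4.76x2 + 4.71x3 + 5.42x4 + 5.5x5 + 4.14x6 ≥ 10.07   (energy)
  x1, x2, x3, x4, x5, x6 ≥ 0.
The optimal basis is {butane, light naphtha, MTBE}; alkylate, toluene, heavy naphtha drop out. Binding constraints: oxygenate mass, octane-barrels, energy.
Optimal quantities: butane = 0.9646 barrels, light naphtha = 0.085715 barrels, MTBE = 1.4122 barrels.
Total cost: 82.28·0.9646 + 70.04·0.085715 + 147.45·1.4122 = 293.5997.

$293.60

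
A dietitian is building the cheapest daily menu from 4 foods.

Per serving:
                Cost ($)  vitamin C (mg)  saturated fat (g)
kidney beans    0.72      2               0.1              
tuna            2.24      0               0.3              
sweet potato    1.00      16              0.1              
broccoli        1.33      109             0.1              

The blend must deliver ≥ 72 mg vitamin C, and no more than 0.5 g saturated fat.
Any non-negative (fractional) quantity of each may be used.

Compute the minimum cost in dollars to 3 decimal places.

This is a linear program. Let x1 = servings of kidney beans, x2 = servings of tuna, x3 = servings of sweet potato, x4 = servings of broccoli.
Minimize 0.72x1 + 2.24x2 + 1x3 + 1.33x4 subject to:
  2x1 + 16x3 + 109x4 ≥ 72   (vitamin C)
  0.1x1 + 0.3x2 + 0.1x3 + 0.1x4 ≤ 0.5   (saturated fat)
  x1, x2, x3, x4 ≥ 0.
At the optimum only broccoli is positive (kidney beans, tuna, sweet potato = 0). Binding constraint: vitamin C.
That vertex is x4 = 0.6606.
Total cost: 1.33·0.6606 = 0.87860.

$0.879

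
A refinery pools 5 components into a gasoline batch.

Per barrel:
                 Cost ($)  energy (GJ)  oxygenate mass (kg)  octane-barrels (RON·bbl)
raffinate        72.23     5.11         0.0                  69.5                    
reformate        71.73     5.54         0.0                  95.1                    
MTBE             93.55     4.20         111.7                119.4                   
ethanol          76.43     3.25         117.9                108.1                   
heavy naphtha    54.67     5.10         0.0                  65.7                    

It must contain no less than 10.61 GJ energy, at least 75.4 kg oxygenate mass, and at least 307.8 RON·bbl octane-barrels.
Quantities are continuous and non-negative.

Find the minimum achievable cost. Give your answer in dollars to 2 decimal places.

Let x1 = barrels of raffinate, x2 = barrels of reformate, x3 = barrels of MTBE, x4 = barrels of ethanol, x5 = barrels of heavy naphtha.
Minimise 72.23x1 + 71.73x2 + 93.55x3 + 76.43x4 + 54.67x5 s.t.:
  5.11x1 + 5.54x2 + 4.2x3 + 3.25x4 + 5.1x5 ≥ 10.61   (energy)
  111.7x3 + 117.9x4 ≥ 75.4   (oxygenate mass)
  69.5x1 + 95.1x2 + 119.4x3 + 108.1x4 + 65.7x5 ≥ 307.8   (octane-barrels)
  x1, x2, x3, x4, x5 ≥ 0.
The minimum-cost mix takes nothing from raffinate, MTBE, heavy naphtha — only reformate, ethanol. The energy and octane-barrels requirements are met with equality.
Optimal quantities: reformate = 0.50584 barrels, ethanol = 2.4024 barrels.
Hence cost = 71.73·0.50584 + 76.43·2.4024 = $219.8993.

$219.90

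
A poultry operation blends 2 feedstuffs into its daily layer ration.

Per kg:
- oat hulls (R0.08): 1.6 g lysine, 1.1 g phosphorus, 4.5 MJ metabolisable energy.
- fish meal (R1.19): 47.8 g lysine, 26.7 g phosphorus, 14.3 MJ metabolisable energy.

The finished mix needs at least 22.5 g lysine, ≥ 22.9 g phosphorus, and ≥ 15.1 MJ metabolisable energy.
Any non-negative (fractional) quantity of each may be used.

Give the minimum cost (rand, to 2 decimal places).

R1.04

Set it up as a linear program. Let x1 = kg of oat hulls, x2 = kg of fish meal.
Minimize 0.08x1 + 1.19x2 subject to:
  1.6x1 + 47.8x2 ≥ 22.5   (lysine)
  1.1x1 + 26.7x2 ≥ 22.9   (phosphorus)
  4.5x1 + 14.3x2 ≥ 15.1   (metabolisable energy)
  x1, x2 ≥ 0.
Both inputs are positive at the optimum. The phosphorus and metabolisable energy requirements are met with equality.
Solving gives x1 = 0.725, x2 = 0.8278.
Objective = 0.08·0.725 + 1.19·0.8278 = 1.0431.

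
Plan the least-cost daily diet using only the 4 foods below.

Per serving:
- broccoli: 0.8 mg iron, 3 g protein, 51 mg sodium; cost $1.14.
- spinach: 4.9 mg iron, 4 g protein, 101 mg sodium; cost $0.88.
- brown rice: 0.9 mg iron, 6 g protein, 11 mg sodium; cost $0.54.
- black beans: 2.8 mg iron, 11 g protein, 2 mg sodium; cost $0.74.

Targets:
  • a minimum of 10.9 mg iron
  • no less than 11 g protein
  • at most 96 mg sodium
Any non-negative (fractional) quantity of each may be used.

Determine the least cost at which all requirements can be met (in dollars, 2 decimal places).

$2.51

Set it up as a linear program. Let x1 = servings of broccoli, x2 = servings of spinach, x3 = servings of brown rice, x4 = servings of black beans.
min 1.14x1 + 0.88x2 + 0.54x3 + 0.74x4 with:
  0.8x1 + 4.9x2 + 0.9x3 + 2.8x4 ≥ 10.9   (iron)
  3x1 + 4x2 + 6x3 + 11x4 ≥ 11   (protein)
  51x1 + 101x2 + 11x3 + 2x4 ≤ 96   (sodium)
  x1, x2, x3, x4 ≥ 0.
The minimum-cost mix takes nothing from broccoli, brown rice — only spinach, black beans. There the iron and sodium constraints are tight.
Optimal quantities: spinach = 0.9048 servings, black beans = 2.31 servings.
Cost = 0.88·0.9048 + 0.74·2.31 = 2.5056.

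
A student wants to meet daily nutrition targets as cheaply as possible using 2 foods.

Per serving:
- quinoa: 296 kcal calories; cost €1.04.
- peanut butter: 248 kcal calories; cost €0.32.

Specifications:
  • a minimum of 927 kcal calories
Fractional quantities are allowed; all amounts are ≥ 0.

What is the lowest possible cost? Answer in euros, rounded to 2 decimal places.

€1.20

Set it up as a linear program. Let x1 = servings of quinoa, x2 = servings of peanut butter.
Minimize 1.04x1 + 0.32x2 with:
  296x1 + 248x2 ≥ 927   (calories)
  x1, x2 ≥ 0.
The optimal basis is {peanut butter}; quinoa drops out. There the calories constraint is tight.
Solving gives x2 = 3.738.
Total cost: 0.32·3.738 = 1.1962.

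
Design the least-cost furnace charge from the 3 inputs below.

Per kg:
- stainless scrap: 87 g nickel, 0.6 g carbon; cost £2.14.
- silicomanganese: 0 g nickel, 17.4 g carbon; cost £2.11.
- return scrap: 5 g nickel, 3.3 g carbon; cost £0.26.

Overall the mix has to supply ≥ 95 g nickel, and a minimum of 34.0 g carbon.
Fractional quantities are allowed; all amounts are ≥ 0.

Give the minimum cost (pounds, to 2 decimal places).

This is a linear program. Let x1 = kg of stainless scrap, x2 = kg of silicomanganese, x3 = kg of return scrap.
Minimize 2.14x1 + 2.11x2 + 0.26x3 subject to:
  87x1 + 5x3 ≥ 95   (nickel)
  0.6x1 + 17.4x2 + 3.3x3 ≥ 34   (carbon)
  x1, x2, x3 ≥ 0.
The optimal basis is {stainless scrap, return scrap}; silicomanganese drops out. The nickel and carbon requirements are met with equality.
That vertex is x1 = 0.5051, x3 = 10.21.
Total cost: 2.14·0.5051 + 0.26·10.21 = 3.7355.

£3.74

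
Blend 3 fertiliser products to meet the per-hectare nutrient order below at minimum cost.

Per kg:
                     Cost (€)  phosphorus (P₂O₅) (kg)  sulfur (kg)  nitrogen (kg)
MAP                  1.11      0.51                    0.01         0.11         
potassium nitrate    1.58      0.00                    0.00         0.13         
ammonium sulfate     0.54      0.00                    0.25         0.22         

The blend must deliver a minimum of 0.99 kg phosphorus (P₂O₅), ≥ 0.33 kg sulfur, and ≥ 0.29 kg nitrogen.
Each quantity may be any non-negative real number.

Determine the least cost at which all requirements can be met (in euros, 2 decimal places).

€2.83

Let x1 = kg of MAP, x2 = kg of potassium nitrate, x3 = kg of ammonium sulfate.
Minimize 1.11x1 + 1.58x2 + 0.54x3 subject to:
  0.51x1 ≥ 0.99   (phosphorus (P₂O₅))
  0.01x1 + 0.25x3 ≥ 0.33   (sulfur)
  0.11x1 + 0.13x2 + 0.22x3 ≥ 0.29   (nitrogen)
  x1, x2, x3 ≥ 0.
The minimum-cost mix takes nothing from potassium nitrate — only MAP, ammonium sulfate. There the phosphorus (P₂O₅) and sulfur constraints are tight.
Solving gives x1 = 1.941, x3 = 1.242.
Cost = 1.11·1.941 + 0.54·1.242 = 2.8252.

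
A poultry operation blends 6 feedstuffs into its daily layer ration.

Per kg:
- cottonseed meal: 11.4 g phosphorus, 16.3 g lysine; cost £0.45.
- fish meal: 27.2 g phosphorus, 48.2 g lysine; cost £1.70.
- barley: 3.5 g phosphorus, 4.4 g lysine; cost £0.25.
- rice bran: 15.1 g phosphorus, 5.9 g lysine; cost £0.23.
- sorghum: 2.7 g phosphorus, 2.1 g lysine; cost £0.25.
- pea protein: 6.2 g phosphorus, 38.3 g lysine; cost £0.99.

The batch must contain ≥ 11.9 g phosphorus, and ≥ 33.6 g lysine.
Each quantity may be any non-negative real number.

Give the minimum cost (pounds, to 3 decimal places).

£0.890

Let x1 = kg of cottonseed meal, x2 = kg of fish meal, x3 = kg of barley, x4 = kg of rice bran, x5 = kg of sorghum, x6 = kg of pea protein.
min 0.45x1 + 1.7x2 + 0.25x3 + 0.23x4 + 0.25x5 + 0.99x6 s.t.:
  11.4x1 + 27.2x2 + 3.5x3 + 15.1x4 + 2.7x5 + 6.2x6 ≥ 11.9   (phosphorus)
  16.3x1 + 48.2x2 + 4.4x3 + 5.9x4 + 2.1x5 + 38.3x6 ≥ 33.6   (lysine)
  x1, x2, x3, x4, x5, x6 ≥ 0.
The cheapest feasible vertex uses only cottonseed meal, pea protein; fish meal, barley, rice bran, sorghum are not used. There the phosphorus and lysine constraints are tight.
Solving gives x1 = 0.7374, x6 = 0.5634.
Cost = 0.45·0.7374 + 0.99·0.5634 = 0.88960.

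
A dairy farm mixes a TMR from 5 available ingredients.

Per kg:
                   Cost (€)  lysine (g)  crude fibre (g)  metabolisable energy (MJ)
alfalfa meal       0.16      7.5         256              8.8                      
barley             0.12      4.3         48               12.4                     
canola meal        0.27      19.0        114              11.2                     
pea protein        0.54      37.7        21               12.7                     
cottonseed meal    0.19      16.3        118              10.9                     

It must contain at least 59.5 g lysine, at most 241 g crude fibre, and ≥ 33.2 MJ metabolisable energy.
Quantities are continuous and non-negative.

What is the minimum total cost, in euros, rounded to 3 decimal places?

€0.794

Let x1 = kg of alfalfa meal, x2 = kg of barley, x3 = kg of canola meal, x4 = kg of pea protein, x5 = kg of cottonseed meal.
Minimize 0.16x1 + 0.12x2 + 0.27x3 + 0.54x4 + 0.19x5 with:
  7.5x1 + 4.3x2 + 19x3 + 37.7x4 + 16.3x5 ≥ 59.5   (lysine)
  256x1 + 48x2 + 114x3 + 21x4 + 118x5 ≤ 241   (crude fibre)
  8.8x1 + 12.4x2 + 11.2x3 + 12.7x4 + 10.9x5 ≥ 33.2   (metabolisable energy)
  x1, x2, x3, x4, x5 ≥ 0.
The minimum-cost mix takes nothing from alfalfa meal, canola meal — only barley, pea protein, cottonseed meal. Binding constraints: lysine, crude fibre, metabolisable energy.
Optimal quantities: barley = 0.3262 kg, pea protein = 0.775 kg, cottonseed meal = 1.772 kg.
Total cost: 0.12·0.3262 + 0.54·0.775 + 0.19·1.772 = 0.79432.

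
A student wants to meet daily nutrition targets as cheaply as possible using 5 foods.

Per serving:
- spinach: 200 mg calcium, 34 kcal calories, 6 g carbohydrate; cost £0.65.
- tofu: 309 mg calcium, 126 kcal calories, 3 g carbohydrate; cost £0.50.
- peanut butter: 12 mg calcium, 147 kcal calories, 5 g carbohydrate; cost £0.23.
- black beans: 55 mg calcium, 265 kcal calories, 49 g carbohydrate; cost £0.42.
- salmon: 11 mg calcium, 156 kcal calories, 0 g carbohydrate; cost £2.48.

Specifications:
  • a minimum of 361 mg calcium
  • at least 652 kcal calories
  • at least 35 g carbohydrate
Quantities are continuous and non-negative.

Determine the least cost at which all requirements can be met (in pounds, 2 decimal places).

Let x1 = servings of spinach, x2 = servings of tofu, x3 = servings of peanut butter, x4 = servings of black beans, x5 = servings of salmon.
min 0.65x1 + 0.5x2 + 0.23x3 + 0.42x4 + 2.48x5 s.t.:
  200x1 + 309x2 + 12x3 + 55x4 + 11x5 ≥ 361   (calcium)
  34x1 + 126x2 + 147x3 + 265x4 + 156x5 ≥ 652   (calories)
  6x1 + 3x2 + 5x3 + 49x4 ≥ 35   (carbohydrate)
  x1, x2, x3, x4, x5 ≥ 0.
At the optimum only tofu, black beans are positive (spinach, peanut butter, salmon = 0). There the calcium and calories constraints are tight.
Solving gives x2 = 0.7979, x4 = 2.081.
Cost = 0.5·0.7979 + 0.42·2.081 = 1.2730.

£1.27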